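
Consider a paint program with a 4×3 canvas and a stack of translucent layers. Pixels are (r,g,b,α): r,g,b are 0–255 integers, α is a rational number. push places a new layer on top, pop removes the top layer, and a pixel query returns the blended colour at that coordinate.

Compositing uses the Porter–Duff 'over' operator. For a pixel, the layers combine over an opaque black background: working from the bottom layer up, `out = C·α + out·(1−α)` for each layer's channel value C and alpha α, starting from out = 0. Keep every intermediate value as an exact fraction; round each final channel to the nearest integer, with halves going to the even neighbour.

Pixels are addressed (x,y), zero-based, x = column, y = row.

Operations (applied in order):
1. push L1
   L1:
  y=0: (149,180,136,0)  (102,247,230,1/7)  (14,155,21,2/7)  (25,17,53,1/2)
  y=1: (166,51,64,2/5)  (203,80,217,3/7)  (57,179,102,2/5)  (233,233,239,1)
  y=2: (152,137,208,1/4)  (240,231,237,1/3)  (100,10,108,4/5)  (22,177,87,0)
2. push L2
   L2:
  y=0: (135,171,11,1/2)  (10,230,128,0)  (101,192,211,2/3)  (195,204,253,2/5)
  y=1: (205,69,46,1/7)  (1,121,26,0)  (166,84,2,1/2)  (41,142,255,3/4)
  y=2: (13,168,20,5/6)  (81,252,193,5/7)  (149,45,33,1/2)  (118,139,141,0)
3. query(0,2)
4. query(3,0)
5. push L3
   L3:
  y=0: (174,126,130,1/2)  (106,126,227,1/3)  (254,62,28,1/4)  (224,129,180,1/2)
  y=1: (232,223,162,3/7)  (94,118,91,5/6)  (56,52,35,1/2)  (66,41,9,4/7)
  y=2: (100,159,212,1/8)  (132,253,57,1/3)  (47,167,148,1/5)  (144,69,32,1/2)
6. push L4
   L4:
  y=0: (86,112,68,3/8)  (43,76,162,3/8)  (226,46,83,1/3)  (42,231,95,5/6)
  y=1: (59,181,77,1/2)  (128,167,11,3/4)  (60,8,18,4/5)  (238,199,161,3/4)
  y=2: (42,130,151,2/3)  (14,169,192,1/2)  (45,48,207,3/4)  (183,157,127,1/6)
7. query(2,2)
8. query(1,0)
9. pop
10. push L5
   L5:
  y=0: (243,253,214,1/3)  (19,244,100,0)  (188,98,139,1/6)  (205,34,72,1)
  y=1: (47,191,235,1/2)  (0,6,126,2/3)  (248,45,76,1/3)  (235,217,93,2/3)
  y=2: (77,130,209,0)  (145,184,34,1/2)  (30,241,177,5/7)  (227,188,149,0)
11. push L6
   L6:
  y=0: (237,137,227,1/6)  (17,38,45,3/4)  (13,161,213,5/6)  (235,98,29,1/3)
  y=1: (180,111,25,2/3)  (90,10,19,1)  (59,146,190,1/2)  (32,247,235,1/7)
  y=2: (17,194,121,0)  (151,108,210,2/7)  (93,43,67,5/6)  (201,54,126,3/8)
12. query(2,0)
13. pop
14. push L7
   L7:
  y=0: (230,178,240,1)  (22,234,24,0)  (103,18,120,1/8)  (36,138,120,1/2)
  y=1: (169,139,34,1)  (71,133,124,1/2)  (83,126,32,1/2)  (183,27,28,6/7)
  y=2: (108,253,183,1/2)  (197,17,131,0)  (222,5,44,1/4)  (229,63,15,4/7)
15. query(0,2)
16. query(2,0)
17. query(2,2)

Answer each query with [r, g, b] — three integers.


query (0,2) [L1,L2] — begin 0,0,0
L1 α=1/4: [38, 137/4, 52]
L2 α=5/6: [103/6, 3497/24, 76/3]
→ [17, 146, 25]

(3,0) stack=L1,L2; from [0,0,0]:
after L1 α=1/2: [25/2, 17/2, 53/2]
after L2 α=2/5: [171/2, 867/10, 1171/10]
→ [86, 87, 117]

at x=2,y=2 over L1,L2,L3,L4:
after L1 α=4/5: [80, 8, 432/5]
after L2 α=1/2: [229/2, 53/2, 597/10]
after L3 α=1/5: [101, 273/5, 1934/25]
after L4 α=3/4: [59, 993/20, 17459/100]
= [59, 50, 175]

query (1,0) [L1,L2,L3,L4] — begin 0,0,0
L1 α=1/7: [102/7, 247/7, 230/7]
L2 α=0: [102/7, 247/7, 230/7]
L3 α=1/3: [946/21, 1376/21, 683/7]
L4 α=3/8: [7439/168, 2917/42, 6817/56]
rounded: [44, 69, 122]

query (2,0) [L1,L2,L3,L5,L6] — begin 0,0,0
after L1 α=2/7: [4, 310/7, 6]
after L2 α=2/3: [206/3, 2998/21, 428/3]
after L3 α=1/4: [115, 858/7, 114]
after L5 α=1/6: [763/6, 2488/21, 709/6]
after L6 α=5/6: [1153/36, 19393/126, 7099/36]
→ [32, 154, 197]

(0,2) stack=L1,L2,L3,L5,L7; from [0,0,0]:
+L1 (α=1/4) → [38, 137/4, 52]
+L2 (α=5/6) → [103/6, 3497/24, 76/3]
+L3 (α=1/8) → [1321/48, 28295/192, 146/3]
+L5 (α=0) → [1321/48, 28295/192, 146/3]
+L7 (α=1/2) → [6505/96, 76871/384, 695/6]
= [68, 200, 116]

(2,0) stack=L1,L2,L3,L5,L7; from [0,0,0]:
+L1 (α=2/7) → [4, 310/7, 6]
+L2 (α=2/3) → [206/3, 2998/21, 428/3]
+L3 (α=1/4) → [115, 858/7, 114]
+L5 (α=1/6) → [763/6, 2488/21, 709/6]
+L7 (α=1/8) → [5959/48, 1271/12, 5683/48]
rounded: [124, 106, 118]

query (2,2) [L1,L2,L3,L5,L7] — begin 0,0,0
+L1 (α=4/5) → [80, 8, 432/5]
+L2 (α=1/2) → [229/2, 53/2, 597/10]
+L3 (α=1/5) → [101, 273/5, 1934/25]
+L5 (α=5/7) → [352/7, 6571/35, 25993/175]
+L7 (α=1/4) → [1305/14, 4972/35, 85679/700]
→ [93, 142, 122]


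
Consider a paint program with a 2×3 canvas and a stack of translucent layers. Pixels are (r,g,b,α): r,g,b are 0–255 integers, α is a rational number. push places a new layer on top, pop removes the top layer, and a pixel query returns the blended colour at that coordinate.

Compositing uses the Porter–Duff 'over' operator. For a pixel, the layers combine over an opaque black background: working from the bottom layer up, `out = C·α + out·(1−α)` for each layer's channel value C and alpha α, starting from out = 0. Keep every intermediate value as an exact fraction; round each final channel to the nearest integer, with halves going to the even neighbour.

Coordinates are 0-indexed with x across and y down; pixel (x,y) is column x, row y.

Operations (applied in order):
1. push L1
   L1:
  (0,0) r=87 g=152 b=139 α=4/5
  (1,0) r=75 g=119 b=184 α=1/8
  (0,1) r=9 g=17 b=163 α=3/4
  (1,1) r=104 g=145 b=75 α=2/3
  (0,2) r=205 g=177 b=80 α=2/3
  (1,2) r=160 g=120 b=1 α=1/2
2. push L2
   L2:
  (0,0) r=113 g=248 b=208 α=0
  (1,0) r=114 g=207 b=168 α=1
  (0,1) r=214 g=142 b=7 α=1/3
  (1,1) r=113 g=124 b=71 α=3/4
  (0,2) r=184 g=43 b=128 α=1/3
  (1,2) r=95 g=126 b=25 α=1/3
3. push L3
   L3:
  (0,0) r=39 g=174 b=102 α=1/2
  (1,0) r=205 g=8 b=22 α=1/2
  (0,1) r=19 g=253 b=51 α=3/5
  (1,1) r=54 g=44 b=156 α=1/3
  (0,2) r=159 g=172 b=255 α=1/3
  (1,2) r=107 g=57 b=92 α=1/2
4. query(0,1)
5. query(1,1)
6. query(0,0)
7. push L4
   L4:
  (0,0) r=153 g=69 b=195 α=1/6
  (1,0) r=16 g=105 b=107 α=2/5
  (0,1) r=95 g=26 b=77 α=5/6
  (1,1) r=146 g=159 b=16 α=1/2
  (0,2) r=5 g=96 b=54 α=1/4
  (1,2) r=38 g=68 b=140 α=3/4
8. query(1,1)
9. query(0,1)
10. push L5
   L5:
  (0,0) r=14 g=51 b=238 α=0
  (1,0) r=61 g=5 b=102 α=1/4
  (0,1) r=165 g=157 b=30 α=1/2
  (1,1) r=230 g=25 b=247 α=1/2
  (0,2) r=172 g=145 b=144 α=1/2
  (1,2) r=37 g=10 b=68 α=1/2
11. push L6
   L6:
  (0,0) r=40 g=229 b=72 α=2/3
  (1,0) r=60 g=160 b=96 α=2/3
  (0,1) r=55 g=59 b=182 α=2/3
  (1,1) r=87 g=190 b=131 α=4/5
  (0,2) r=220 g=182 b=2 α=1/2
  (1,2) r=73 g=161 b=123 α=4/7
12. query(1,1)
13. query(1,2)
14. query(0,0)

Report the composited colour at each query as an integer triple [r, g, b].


(0,1) stack=L1,L2,L3; from [0,0,0]:
+L1 (α=3/4) → [27/4, 51/4, 489/4]
+L2 (α=1/3) → [455/6, 335/6, 503/6]
+L3 (α=3/5) → [626/15, 2612/15, 962/15]
rounded: [42, 174, 64]

(1,1) stack=L1,L2,L3; from [0,0,0]:
after L1 α=2/3: [208/3, 290/3, 50]
after L2 α=3/4: [1225/12, 703/6, 263/4]
after L3 α=1/3: [1549/18, 835/9, 575/6]
→ [86, 93, 96]

(0,0) stack=L1,L2,L3; from [0,0,0]:
L1 α=4/5: [348/5, 608/5, 556/5]
L2 α=0: [348/5, 608/5, 556/5]
L3 α=1/2: [543/10, 739/5, 533/5]
→ [54, 148, 107]

at x=1,y=1 over L1,L2,L3,L4:
+L1 (α=2/3) → [208/3, 290/3, 50]
+L2 (α=3/4) → [1225/12, 703/6, 263/4]
+L3 (α=1/3) → [1549/18, 835/9, 575/6]
+L4 (α=1/2) → [4177/36, 1133/9, 671/12]
= [116, 126, 56]

at x=0,y=1 over L1,L2,L3,L4:
L1 α=3/4: [27/4, 51/4, 489/4]
L2 α=1/3: [455/6, 335/6, 503/6]
L3 α=3/5: [626/15, 2612/15, 962/15]
L4 α=5/6: [7751/90, 2281/45, 6737/90]
rounded: [86, 51, 75]

(1,1) stack=L1,L2,L3,L4,L5,L6; from [0,0,0]:
+L1 (α=2/3) → [208/3, 290/3, 50]
+L2 (α=3/4) → [1225/12, 703/6, 263/4]
+L3 (α=1/3) → [1549/18, 835/9, 575/6]
+L4 (α=1/2) → [4177/36, 1133/9, 671/12]
+L5 (α=1/2) → [12457/72, 679/9, 3635/24]
+L6 (α=4/5) → [37513/360, 7519/45, 16211/120]
→ [104, 167, 135]

query (1,2) [L1,L2,L3,L4,L5,L6] — begin 0,0,0
+L1 (α=1/2) → [80, 60, 1/2]
+L2 (α=1/3) → [85, 82, 26/3]
+L3 (α=1/2) → [96, 139/2, 151/3]
+L4 (α=3/4) → [105/2, 547/8, 1411/12]
+L5 (α=1/2) → [179/4, 627/16, 2227/24]
+L6 (α=4/7) → [1705/28, 12185/112, 6163/56]
rounded: [61, 109, 110]

query (0,0) [L1,L2,L3,L4,L5,L6] — begin 0,0,0
+L1 (α=4/5) → [348/5, 608/5, 556/5]
+L2 (α=0) → [348/5, 608/5, 556/5]
+L3 (α=1/2) → [543/10, 739/5, 533/5]
+L4 (α=1/6) → [283/4, 404/3, 364/3]
+L5 (α=0) → [283/4, 404/3, 364/3]
+L6 (α=2/3) → [201/4, 1778/9, 796/9]
→ [50, 198, 88]


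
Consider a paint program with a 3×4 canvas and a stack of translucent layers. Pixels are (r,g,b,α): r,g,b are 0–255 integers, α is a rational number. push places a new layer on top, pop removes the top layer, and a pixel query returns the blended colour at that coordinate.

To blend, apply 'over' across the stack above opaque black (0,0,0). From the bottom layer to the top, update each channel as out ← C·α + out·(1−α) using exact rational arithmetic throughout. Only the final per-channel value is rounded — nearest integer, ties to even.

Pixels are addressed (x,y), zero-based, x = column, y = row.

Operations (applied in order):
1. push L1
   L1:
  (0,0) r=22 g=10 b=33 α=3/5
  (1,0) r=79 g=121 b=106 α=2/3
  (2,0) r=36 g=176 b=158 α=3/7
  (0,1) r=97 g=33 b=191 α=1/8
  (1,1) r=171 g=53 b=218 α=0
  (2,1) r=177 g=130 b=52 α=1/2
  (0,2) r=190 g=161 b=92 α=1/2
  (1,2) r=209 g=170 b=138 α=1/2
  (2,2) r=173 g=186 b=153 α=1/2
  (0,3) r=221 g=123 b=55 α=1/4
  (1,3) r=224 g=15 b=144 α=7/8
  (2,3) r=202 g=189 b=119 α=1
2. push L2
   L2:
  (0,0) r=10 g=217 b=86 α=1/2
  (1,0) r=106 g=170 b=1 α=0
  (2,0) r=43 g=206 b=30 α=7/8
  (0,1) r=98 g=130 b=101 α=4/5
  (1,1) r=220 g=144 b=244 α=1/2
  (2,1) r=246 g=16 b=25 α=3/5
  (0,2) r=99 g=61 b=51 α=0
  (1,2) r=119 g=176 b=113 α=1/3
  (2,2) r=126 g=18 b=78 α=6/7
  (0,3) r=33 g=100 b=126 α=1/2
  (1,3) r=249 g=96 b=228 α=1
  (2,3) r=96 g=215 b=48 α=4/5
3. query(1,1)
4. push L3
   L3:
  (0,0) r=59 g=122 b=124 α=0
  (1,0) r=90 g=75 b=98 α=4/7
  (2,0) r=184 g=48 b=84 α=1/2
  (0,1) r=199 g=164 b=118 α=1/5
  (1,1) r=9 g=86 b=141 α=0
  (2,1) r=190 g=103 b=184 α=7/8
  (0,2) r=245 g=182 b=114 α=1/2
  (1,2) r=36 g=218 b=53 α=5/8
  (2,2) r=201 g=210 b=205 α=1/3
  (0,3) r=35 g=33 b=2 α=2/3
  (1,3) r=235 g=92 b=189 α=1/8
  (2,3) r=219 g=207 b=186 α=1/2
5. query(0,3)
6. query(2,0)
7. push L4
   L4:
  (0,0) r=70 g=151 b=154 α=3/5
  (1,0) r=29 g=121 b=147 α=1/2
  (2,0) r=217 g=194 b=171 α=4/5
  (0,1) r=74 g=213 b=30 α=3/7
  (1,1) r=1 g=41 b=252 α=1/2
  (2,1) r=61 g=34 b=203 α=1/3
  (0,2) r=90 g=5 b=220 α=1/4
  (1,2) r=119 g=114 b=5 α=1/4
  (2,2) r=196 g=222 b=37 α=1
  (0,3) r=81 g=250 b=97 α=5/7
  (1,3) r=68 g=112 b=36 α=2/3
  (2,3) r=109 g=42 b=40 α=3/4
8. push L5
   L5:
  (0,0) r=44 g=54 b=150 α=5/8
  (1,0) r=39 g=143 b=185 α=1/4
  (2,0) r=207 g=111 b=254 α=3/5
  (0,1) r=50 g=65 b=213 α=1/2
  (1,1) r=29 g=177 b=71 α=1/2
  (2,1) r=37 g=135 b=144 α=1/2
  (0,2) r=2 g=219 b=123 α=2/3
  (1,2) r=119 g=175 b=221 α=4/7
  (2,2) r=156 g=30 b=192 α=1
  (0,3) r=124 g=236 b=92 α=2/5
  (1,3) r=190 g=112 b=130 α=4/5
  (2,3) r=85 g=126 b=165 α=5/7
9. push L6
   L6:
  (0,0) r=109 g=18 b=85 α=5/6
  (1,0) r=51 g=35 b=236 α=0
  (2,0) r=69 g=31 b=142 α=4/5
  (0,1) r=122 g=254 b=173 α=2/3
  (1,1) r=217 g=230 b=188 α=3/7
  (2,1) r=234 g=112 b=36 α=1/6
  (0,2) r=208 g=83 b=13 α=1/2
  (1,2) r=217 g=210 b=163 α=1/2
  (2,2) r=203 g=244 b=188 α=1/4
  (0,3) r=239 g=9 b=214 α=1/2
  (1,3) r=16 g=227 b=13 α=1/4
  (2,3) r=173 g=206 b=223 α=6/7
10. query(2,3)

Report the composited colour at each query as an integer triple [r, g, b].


(1,1) stack=L1,L2; from [0,0,0]:
after L1 α=0: [0, 0, 0]
after L2 α=1/2: [110, 72, 122]
→ [110, 72, 122]

at x=0,y=3 over L1,L2,L3:
after L1 α=1/4: [221/4, 123/4, 55/4]
after L2 α=1/2: [353/8, 523/8, 559/8]
after L3 α=2/3: [913/24, 1051/24, 197/8]
rounded: [38, 44, 25]

(2,0) stack=L1,L2,L3; from [0,0,0]:
after L1 α=3/7: [108/7, 528/7, 474/7]
after L2 α=7/8: [2215/56, 5311/28, 243/7]
after L3 α=1/2: [12519/112, 6655/56, 831/14]
= [112, 119, 59]

query (2,3) [L1,L2,L3,L4,L5,L6] — begin 0,0,0
L1 α=1: [202, 189, 119]
L2 α=4/5: [586/5, 1049/5, 311/5]
L3 α=1/2: [1681/10, 1042/5, 1241/10]
L4 α=3/4: [4951/40, 418/5, 2441/40]
L5 α=5/7: [13451/140, 3986/35, 18941/140]
L6 α=6/7: [158771/980, 47246/245, 206261/980]
rounded: [162, 193, 210]


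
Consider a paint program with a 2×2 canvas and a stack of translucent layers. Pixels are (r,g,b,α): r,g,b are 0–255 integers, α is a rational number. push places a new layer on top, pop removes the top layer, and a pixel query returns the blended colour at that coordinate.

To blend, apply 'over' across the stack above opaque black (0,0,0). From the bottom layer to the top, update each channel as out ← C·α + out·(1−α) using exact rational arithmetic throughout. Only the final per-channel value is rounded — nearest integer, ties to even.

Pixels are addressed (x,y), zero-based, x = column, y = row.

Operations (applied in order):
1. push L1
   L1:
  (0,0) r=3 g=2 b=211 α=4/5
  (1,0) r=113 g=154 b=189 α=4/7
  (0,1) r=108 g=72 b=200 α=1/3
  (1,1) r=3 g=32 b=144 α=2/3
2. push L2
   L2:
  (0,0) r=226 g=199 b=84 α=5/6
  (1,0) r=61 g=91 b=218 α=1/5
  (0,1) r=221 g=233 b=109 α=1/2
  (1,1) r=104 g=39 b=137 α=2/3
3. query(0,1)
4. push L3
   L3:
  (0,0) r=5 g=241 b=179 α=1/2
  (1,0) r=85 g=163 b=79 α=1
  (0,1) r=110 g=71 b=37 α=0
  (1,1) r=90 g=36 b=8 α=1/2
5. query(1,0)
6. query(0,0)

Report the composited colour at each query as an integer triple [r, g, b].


(0,1) stack=L1,L2; from [0,0,0]:
L1 α=1/3: [36, 24, 200/3]
L2 α=1/2: [257/2, 257/2, 527/6]
rounded: [128, 128, 88]

query (1,0) [L1,L2,L3] — begin 0,0,0
after L1 α=4/7: [452/7, 88, 108]
after L2 α=1/5: [447/7, 443/5, 130]
after L3 α=1: [85, 163, 79]
= [85, 163, 79]

at x=0,y=0 over L1,L2,L3:
+L1 (α=4/5) → [12/5, 8/5, 844/5]
+L2 (α=5/6) → [2831/15, 1661/10, 1472/15]
+L3 (α=1/2) → [1453/15, 4071/20, 4157/30]
→ [97, 204, 139]


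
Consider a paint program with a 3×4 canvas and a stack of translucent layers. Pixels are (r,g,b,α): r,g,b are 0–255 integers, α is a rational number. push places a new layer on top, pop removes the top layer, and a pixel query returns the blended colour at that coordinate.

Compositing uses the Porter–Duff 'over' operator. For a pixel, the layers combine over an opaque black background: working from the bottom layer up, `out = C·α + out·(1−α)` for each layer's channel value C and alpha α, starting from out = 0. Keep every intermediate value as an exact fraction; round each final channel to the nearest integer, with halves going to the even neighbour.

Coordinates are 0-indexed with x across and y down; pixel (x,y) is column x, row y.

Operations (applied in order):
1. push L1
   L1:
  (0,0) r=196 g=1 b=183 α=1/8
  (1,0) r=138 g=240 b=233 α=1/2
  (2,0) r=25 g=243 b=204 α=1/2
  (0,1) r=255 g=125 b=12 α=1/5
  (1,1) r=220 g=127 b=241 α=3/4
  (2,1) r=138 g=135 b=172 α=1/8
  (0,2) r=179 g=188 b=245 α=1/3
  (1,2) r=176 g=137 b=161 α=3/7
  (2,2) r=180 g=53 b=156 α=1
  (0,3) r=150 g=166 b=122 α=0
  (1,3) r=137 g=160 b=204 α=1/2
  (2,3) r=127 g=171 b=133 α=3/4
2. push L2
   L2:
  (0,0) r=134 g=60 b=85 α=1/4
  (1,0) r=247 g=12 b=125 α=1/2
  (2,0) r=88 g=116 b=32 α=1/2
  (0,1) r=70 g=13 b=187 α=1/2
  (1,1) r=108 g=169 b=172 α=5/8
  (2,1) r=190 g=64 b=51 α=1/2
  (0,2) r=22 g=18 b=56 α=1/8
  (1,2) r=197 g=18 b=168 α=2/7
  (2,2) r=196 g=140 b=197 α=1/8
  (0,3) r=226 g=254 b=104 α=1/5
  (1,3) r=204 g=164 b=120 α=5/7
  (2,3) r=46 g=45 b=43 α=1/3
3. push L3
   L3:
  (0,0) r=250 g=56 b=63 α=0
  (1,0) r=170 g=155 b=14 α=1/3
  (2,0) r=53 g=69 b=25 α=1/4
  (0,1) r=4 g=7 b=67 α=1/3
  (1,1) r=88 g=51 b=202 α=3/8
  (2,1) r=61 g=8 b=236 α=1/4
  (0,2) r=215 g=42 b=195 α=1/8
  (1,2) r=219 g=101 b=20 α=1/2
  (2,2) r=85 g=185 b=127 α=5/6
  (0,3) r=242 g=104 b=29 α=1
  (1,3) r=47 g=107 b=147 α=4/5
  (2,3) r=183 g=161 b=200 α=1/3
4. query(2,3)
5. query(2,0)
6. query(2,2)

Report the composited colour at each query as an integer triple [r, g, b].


at x=2,y=3 over L1,L2,L3:
L1 α=3/4: [381/4, 513/4, 399/4]
L2 α=1/3: [473/6, 201/2, 485/6]
L3 α=1/3: [1022/9, 362/3, 1085/9]
rounded: [114, 121, 121]

query (2,0) [L1,L2,L3] — begin 0,0,0
+L1 (α=1/2) → [25/2, 243/2, 102]
+L2 (α=1/2) → [201/4, 475/4, 67]
+L3 (α=1/4) → [815/16, 1701/16, 113/2]
rounded: [51, 106, 56]

at x=2,y=2 over L1,L2,L3:
L1 α=1: [180, 53, 156]
L2 α=1/8: [182, 511/8, 1289/8]
L3 α=5/6: [607/6, 2637/16, 2123/16]
= [101, 165, 133]


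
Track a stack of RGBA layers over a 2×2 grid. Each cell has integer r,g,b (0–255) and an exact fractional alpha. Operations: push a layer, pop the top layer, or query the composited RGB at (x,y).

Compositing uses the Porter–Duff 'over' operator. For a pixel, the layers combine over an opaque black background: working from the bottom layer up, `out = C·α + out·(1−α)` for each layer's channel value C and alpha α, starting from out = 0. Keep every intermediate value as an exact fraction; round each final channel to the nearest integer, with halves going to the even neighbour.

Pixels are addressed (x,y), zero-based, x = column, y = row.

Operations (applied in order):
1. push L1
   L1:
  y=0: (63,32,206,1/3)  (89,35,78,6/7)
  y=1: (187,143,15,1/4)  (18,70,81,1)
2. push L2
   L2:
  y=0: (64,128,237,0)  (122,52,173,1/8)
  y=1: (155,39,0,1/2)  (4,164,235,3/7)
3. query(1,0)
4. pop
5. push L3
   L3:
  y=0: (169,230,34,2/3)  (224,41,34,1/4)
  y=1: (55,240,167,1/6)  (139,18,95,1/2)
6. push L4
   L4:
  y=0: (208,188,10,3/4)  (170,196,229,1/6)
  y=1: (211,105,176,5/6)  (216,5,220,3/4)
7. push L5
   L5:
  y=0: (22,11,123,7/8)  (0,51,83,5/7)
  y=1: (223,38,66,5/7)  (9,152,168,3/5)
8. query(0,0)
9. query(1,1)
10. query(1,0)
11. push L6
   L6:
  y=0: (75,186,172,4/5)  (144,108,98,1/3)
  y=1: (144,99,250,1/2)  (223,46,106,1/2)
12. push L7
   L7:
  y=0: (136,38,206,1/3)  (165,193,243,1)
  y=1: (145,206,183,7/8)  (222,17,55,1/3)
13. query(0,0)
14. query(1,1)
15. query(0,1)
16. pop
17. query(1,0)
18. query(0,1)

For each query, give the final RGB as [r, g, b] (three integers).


query (1,0) [L1,L2] — begin 0,0,0
+L1 (α=6/7) → [534/7, 30, 468/7]
+L2 (α=1/8) → [82, 131/4, 641/8]
→ [82, 33, 80]

query (0,0) [L1,L3,L4,L5] — begin 0,0,0
L1 α=1/3: [21, 32/3, 206/3]
L3 α=2/3: [359/3, 1412/9, 410/9]
L4 α=3/4: [2231/12, 1622/9, 170/9]
L5 α=7/8: [4079/96, 2315/72, 7919/72]
= [42, 32, 110]

at x=1,y=1 over L1,L3,L4,L5:
L1 α=1: [18, 70, 81]
L3 α=1/2: [157/2, 44, 88]
L4 α=3/4: [1453/8, 59/4, 187]
L5 α=3/5: [1561/20, 971/10, 878/5]
= [78, 97, 176]

(1,0) stack=L1,L3,L4,L5; from [0,0,0]:
after L1 α=6/7: [534/7, 30, 468/7]
after L3 α=1/4: [1585/14, 131/4, 821/14]
after L4 α=1/6: [3435/28, 1439/24, 2437/28]
after L5 α=5/7: [3435/98, 4499/84, 8247/98]
→ [35, 54, 84]

at x=0,y=0 over L1,L3,L4,L5,L6,L7:
after L1 α=1/3: [21, 32/3, 206/3]
after L3 α=2/3: [359/3, 1412/9, 410/9]
after L4 α=3/4: [2231/12, 1622/9, 170/9]
after L5 α=7/8: [4079/96, 2315/72, 7919/72]
after L6 α=4/5: [32879/480, 55883/360, 11491/72]
after L7 α=1/3: [65519/720, 62723/540, 18907/108]
= [91, 116, 175]

(1,1) stack=L1,L3,L4,L5,L6,L7; from [0,0,0]:
after L1 α=1: [18, 70, 81]
after L3 α=1/2: [157/2, 44, 88]
after L4 α=3/4: [1453/8, 59/4, 187]
after L5 α=3/5: [1561/20, 971/10, 878/5]
after L6 α=1/2: [6021/40, 1431/20, 704/5]
after L7 α=1/3: [3487/20, 1601/30, 561/5]
→ [174, 53, 112]

at x=0,y=1 over L1,L3,L4,L5,L6,L7:
+L1 (α=1/4) → [187/4, 143/4, 15/4]
+L3 (α=1/6) → [385/8, 1675/24, 743/24]
+L4 (α=5/6) → [8825/48, 14275/144, 21863/144]
+L5 (α=5/7) → [35585/168, 27955/504, 45623/504]
+L6 (α=1/2) → [59777/336, 77851/1008, 171623/1008]
+L7 (α=7/8) → [400817/2688, 1531387/8064, 1462871/8064]
→ [149, 190, 181]

at x=1,y=0 over L1,L3,L4,L5,L6:
+L1 (α=6/7) → [534/7, 30, 468/7]
+L3 (α=1/4) → [1585/14, 131/4, 821/14]
+L4 (α=1/6) → [3435/28, 1439/24, 2437/28]
+L5 (α=5/7) → [3435/98, 4499/84, 8247/98]
+L6 (α=1/3) → [3497/49, 9035/126, 13049/147]
= [71, 72, 89]

at x=0,y=1 over L1,L3,L4,L5,L6:
L1 α=1/4: [187/4, 143/4, 15/4]
L3 α=1/6: [385/8, 1675/24, 743/24]
L4 α=5/6: [8825/48, 14275/144, 21863/144]
L5 α=5/7: [35585/168, 27955/504, 45623/504]
L6 α=1/2: [59777/336, 77851/1008, 171623/1008]
= [178, 77, 170]


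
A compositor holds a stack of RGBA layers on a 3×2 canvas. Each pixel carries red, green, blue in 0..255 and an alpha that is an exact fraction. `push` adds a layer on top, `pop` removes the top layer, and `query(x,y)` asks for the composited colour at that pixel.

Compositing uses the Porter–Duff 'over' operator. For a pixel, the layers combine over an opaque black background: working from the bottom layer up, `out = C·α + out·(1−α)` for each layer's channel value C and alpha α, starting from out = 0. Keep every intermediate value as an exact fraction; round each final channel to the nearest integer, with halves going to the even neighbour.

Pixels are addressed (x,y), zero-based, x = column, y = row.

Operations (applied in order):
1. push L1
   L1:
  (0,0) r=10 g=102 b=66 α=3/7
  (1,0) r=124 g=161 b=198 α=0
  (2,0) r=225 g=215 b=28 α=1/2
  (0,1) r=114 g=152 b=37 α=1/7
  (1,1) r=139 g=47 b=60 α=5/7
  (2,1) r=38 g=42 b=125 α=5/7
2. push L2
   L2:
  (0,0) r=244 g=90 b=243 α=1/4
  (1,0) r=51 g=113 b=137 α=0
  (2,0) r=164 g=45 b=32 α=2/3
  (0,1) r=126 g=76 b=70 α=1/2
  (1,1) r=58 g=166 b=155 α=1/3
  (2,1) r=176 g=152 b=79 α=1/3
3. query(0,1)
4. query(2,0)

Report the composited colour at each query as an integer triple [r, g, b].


at x=0,y=1 over L1,L2:
after L1 α=1/7: [114/7, 152/7, 37/7]
after L2 α=1/2: [498/7, 342/7, 527/14]
rounded: [71, 49, 38]

at x=2,y=0 over L1,L2:
after L1 α=1/2: [225/2, 215/2, 14]
after L2 α=2/3: [881/6, 395/6, 26]
rounded: [147, 66, 26]


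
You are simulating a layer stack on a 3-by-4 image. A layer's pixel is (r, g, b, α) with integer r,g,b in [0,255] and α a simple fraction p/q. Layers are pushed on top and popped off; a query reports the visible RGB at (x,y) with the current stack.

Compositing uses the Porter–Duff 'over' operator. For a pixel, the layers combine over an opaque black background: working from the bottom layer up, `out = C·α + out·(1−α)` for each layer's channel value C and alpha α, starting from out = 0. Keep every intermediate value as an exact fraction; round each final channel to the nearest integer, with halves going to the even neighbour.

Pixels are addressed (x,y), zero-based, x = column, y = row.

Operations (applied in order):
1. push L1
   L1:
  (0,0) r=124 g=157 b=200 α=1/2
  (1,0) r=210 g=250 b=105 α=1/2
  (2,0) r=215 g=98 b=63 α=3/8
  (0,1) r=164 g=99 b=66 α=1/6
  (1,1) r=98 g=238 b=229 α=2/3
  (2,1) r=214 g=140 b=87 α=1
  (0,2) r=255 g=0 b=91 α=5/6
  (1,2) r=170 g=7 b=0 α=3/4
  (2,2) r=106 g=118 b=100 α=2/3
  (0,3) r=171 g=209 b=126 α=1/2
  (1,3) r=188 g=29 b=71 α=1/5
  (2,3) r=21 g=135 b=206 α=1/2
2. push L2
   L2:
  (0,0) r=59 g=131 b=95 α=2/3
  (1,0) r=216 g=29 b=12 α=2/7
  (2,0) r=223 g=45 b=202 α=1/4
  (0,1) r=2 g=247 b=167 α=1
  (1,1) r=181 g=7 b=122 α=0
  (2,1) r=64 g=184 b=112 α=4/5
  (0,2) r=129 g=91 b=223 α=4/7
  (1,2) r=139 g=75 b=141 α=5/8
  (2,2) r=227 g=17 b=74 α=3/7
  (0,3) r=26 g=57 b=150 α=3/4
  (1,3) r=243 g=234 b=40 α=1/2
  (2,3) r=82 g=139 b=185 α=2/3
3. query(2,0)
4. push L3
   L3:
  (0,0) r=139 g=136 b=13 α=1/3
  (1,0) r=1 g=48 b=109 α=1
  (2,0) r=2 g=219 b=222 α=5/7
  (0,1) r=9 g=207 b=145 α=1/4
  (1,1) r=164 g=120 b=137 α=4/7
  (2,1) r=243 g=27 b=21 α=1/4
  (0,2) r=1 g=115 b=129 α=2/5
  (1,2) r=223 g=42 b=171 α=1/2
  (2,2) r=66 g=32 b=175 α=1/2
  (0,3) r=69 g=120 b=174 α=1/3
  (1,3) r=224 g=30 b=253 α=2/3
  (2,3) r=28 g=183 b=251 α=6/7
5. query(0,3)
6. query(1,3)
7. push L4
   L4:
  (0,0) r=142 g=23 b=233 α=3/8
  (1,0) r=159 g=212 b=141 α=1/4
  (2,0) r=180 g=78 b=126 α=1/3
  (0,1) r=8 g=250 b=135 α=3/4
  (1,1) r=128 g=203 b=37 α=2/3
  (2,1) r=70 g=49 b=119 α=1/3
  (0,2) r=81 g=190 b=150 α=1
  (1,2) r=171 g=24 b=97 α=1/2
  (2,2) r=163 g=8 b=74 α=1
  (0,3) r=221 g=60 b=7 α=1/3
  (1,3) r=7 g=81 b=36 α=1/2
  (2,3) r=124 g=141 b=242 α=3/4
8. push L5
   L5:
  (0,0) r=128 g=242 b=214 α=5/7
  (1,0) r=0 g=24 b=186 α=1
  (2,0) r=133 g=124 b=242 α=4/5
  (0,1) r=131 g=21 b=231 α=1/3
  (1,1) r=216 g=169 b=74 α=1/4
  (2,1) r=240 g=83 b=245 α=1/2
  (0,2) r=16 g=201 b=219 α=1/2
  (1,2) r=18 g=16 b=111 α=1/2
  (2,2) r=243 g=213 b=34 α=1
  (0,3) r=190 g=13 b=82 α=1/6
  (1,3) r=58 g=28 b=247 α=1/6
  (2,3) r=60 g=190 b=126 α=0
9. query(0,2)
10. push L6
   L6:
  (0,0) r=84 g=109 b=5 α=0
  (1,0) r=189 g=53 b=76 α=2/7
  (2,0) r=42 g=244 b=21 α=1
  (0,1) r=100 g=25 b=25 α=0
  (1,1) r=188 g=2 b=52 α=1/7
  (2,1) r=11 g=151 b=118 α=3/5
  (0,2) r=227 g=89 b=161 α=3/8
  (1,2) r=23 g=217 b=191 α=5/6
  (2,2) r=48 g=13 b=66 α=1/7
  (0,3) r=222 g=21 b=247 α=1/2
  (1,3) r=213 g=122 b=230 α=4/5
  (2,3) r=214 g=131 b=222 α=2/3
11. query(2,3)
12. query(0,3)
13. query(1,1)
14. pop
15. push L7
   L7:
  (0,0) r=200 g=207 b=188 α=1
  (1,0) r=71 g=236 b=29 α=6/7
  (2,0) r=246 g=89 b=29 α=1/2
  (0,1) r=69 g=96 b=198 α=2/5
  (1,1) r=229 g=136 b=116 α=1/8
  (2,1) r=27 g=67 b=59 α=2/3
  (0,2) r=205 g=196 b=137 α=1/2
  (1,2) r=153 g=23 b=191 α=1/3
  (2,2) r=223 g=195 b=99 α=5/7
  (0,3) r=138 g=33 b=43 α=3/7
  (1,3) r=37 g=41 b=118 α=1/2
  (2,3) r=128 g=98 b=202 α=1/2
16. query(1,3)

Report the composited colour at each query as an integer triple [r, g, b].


at x=2,y=0 over L1,L2:
+L1 (α=3/8) → [645/8, 147/4, 189/8]
+L2 (α=1/4) → [3719/32, 621/16, 2183/32]
→ [116, 39, 68]

query (0,3) [L1,L2,L3] — begin 0,0,0
L1 α=1/2: [171/2, 209/2, 63]
L2 α=3/4: [327/8, 551/8, 513/4]
L3 α=1/3: [201/4, 1031/12, 287/2]
= [50, 86, 144]

(1,3) stack=L1,L2,L3; from [0,0,0]:
L1 α=1/5: [188/5, 29/5, 71/5]
L2 α=1/2: [1403/10, 1199/10, 271/10]
L3 α=2/3: [1961/10, 1799/30, 1777/10]
rounded: [196, 60, 178]

at x=0,y=2 over L1,L2,L3,L4,L5:
L1 α=5/6: [425/2, 0, 455/6]
L2 α=4/7: [2307/14, 52, 2239/14]
L3 α=2/5: [6949/70, 386/5, 10329/70]
L4 α=1: [81, 190, 150]
L5 α=1/2: [97/2, 391/2, 369/2]
= [48, 196, 184]

at x=2,y=3 over L1,L2,L3,L4,L5,L6:
+L1 (α=1/2) → [21/2, 135/2, 103]
+L2 (α=2/3) → [349/6, 691/6, 473/3]
+L3 (α=6/7) → [1357/42, 7279/42, 713/3]
+L4 (α=3/4) → [16981/168, 25045/168, 2891/12]
+L5 (α=0) → [16981/168, 25045/168, 2891/12]
+L6 (α=2/3) → [88885/504, 69061/504, 8219/36]
rounded: [176, 137, 228]

(0,3) stack=L1,L2,L3,L4,L5,L6; from [0,0,0]:
+L1 (α=1/2) → [171/2, 209/2, 63]
+L2 (α=3/4) → [327/8, 551/8, 513/4]
+L3 (α=1/3) → [201/4, 1031/12, 287/2]
+L4 (α=1/3) → [643/6, 1391/18, 98]
+L5 (α=1/6) → [4355/36, 7189/108, 286/3]
+L6 (α=1/2) → [12347/72, 9457/216, 1027/6]
= [171, 44, 171]

at x=1,y=1 over L1,L2,L3,L4,L5,L6:
after L1 α=2/3: [196/3, 476/3, 458/3]
after L2 α=0: [196/3, 476/3, 458/3]
after L3 α=4/7: [852/7, 956/7, 1006/7]
after L4 α=2/3: [2644/21, 1266/7, 508/7]
after L5 α=1/4: [1039/7, 4981/28, 1021/14]
after L6 α=1/7: [7550/49, 14971/98, 3427/49]
→ [154, 153, 70]

(1,3) stack=L1,L2,L3,L4,L5,L7; from [0,0,0]:
after L1 α=1/5: [188/5, 29/5, 71/5]
after L2 α=1/2: [1403/10, 1199/10, 271/10]
after L3 α=2/3: [1961/10, 1799/30, 1777/10]
after L4 α=1/2: [2031/20, 4229/60, 2137/20]
after L5 α=1/6: [2263/24, 4565/72, 3125/24]
after L7 α=1/2: [3151/48, 7517/144, 5957/48]
rounded: [66, 52, 124]


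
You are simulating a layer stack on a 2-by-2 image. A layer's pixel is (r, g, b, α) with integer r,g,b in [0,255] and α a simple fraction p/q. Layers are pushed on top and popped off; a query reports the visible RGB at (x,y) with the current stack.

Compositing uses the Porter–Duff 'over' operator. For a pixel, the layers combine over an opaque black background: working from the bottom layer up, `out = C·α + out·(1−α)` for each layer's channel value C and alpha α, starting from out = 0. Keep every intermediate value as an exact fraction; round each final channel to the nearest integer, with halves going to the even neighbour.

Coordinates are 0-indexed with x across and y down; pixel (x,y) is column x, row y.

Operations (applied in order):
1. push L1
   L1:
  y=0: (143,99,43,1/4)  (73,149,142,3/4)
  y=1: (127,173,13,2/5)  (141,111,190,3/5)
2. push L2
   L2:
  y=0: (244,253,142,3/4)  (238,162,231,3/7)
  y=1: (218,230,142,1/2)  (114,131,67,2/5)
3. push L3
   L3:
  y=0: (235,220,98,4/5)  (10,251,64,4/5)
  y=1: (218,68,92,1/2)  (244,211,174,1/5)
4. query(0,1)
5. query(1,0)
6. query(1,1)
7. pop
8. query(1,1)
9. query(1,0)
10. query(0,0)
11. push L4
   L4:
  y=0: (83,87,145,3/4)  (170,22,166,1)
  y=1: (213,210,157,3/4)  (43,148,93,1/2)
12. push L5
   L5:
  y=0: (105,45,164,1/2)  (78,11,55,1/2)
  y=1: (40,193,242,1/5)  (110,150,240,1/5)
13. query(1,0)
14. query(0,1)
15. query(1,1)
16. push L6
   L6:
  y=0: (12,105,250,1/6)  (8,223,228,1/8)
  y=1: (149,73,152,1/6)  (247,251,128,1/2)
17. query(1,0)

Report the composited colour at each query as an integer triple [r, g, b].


at x=0,y=1 over L1,L2,L3:
L1 α=2/5: [254/5, 346/5, 26/5]
L2 α=1/2: [672/5, 748/5, 368/5]
L3 α=1/2: [881/5, 544/5, 414/5]
rounded: [176, 109, 83]

query (1,0) [L1,L2,L3] — begin 0,0,0
L1 α=3/4: [219/4, 447/4, 213/2]
L2 α=3/7: [933/7, 933/7, 1119/7]
L3 α=4/5: [1213/35, 7961/35, 2911/35]
= [35, 227, 83]

at x=1,y=1 over L1,L2,L3:
L1 α=3/5: [423/5, 333/5, 114]
L2 α=2/5: [2409/25, 2309/25, 476/5]
L3 α=1/5: [15736/125, 14511/125, 2774/25]
= [126, 116, 111]

query (1,1) [L1,L2] — begin 0,0,0
+L1 (α=3/5) → [423/5, 333/5, 114]
+L2 (α=2/5) → [2409/25, 2309/25, 476/5]
= [96, 92, 95]

(1,0) stack=L1,L2; from [0,0,0]:
after L1 α=3/4: [219/4, 447/4, 213/2]
after L2 α=3/7: [933/7, 933/7, 1119/7]
rounded: [133, 133, 160]

query (0,0) [L1,L2] — begin 0,0,0
after L1 α=1/4: [143/4, 99/4, 43/4]
after L2 α=3/4: [3071/16, 3135/16, 1747/16]
rounded: [192, 196, 109]

(1,0) stack=L1,L2,L4,L5; from [0,0,0]:
L1 α=3/4: [219/4, 447/4, 213/2]
L2 α=3/7: [933/7, 933/7, 1119/7]
L4 α=1: [170, 22, 166]
L5 α=1/2: [124, 33/2, 221/2]
rounded: [124, 16, 110]

at x=0,y=1 over L1,L2,L4,L5:
+L1 (α=2/5) → [254/5, 346/5, 26/5]
+L2 (α=1/2) → [672/5, 748/5, 368/5]
+L4 (α=3/4) → [3867/20, 1949/10, 2723/20]
+L5 (α=1/5) → [4067/25, 4863/25, 3933/25]
rounded: [163, 195, 157]

query (1,1) [L1,L2,L4,L5] — begin 0,0,0
L1 α=3/5: [423/5, 333/5, 114]
L2 α=2/5: [2409/25, 2309/25, 476/5]
L4 α=1/2: [1742/25, 6009/50, 941/10]
L5 α=1/5: [9718/125, 15768/125, 3082/25]
rounded: [78, 126, 123]

query (1,0) [L1,L2,L4,L5,L6] — begin 0,0,0
after L1 α=3/4: [219/4, 447/4, 213/2]
after L2 α=3/7: [933/7, 933/7, 1119/7]
after L4 α=1: [170, 22, 166]
after L5 α=1/2: [124, 33/2, 221/2]
after L6 α=1/8: [219/2, 677/16, 2003/16]
= [110, 42, 125]


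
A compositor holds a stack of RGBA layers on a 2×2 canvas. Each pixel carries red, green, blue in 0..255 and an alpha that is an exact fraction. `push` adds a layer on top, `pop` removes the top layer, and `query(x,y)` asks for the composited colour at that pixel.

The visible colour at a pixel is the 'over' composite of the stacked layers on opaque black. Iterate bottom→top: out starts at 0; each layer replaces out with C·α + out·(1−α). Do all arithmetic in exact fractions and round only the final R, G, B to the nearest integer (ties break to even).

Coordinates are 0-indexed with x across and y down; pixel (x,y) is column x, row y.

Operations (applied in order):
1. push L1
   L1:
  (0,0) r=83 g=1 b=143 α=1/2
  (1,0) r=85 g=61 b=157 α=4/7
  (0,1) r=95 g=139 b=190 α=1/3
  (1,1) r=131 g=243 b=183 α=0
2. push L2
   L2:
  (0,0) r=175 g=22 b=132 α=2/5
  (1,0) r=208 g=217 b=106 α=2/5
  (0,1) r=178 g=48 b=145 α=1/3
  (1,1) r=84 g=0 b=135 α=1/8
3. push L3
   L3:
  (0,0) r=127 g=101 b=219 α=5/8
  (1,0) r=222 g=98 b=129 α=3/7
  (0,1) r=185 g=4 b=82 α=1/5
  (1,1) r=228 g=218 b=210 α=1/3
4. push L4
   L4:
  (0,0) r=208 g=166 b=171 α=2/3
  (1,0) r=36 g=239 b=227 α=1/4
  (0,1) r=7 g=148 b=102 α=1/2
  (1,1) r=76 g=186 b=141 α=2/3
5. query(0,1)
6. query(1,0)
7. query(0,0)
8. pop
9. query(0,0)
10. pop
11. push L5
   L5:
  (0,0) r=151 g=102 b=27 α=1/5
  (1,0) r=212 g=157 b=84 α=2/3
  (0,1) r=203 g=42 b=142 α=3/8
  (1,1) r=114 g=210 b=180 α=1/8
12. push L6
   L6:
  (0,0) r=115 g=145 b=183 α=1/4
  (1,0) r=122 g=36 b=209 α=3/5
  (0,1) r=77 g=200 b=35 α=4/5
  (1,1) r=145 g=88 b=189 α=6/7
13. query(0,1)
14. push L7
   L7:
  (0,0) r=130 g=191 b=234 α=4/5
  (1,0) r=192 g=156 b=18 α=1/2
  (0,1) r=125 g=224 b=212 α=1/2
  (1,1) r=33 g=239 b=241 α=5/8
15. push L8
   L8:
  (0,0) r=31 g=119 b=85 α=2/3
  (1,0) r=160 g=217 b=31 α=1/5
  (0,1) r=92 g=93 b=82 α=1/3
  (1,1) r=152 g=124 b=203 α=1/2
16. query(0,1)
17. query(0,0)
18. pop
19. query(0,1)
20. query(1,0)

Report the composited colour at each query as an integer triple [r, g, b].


query (0,1) [L1,L2,L3,L4] — begin 0,0,0
L1 α=1/3: [95/3, 139/3, 190/3]
L2 α=1/3: [724/9, 422/9, 815/9]
L3 α=1/5: [4561/45, 1724/45, 3998/45]
L4 α=1/2: [2438/45, 4192/45, 4294/45]
= [54, 93, 95]

query (1,0) [L1,L2,L3,L4] — begin 0,0,0
+L1 (α=4/7) → [340/7, 244/7, 628/7]
+L2 (α=2/5) → [3932/35, 754/7, 3368/35]
+L3 (α=3/7) → [39038/245, 5074/49, 27017/245]
+L4 (α=1/4) → [62967/490, 26933/196, 68333/490]
rounded: [129, 137, 139]

at x=0,y=0 over L1,L2,L3,L4:
after L1 α=1/2: [83/2, 1/2, 143/2]
after L2 α=2/5: [949/10, 91/10, 957/10]
after L3 α=5/8: [9197/80, 5323/80, 13821/80]
after L4 α=2/3: [14159/80, 31883/240, 13727/80]
→ [177, 133, 172]

(0,0) stack=L1,L2,L3; from [0,0,0]:
L1 α=1/2: [83/2, 1/2, 143/2]
L2 α=2/5: [949/10, 91/10, 957/10]
L3 α=5/8: [9197/80, 5323/80, 13821/80]
= [115, 67, 173]

query (0,1) [L1,L2,L5,L6] — begin 0,0,0
after L1 α=1/3: [95/3, 139/3, 190/3]
after L2 α=1/3: [724/9, 422/9, 815/9]
after L5 α=3/8: [9101/72, 811/18, 7909/72]
after L6 α=4/5: [31277/360, 15211/90, 17989/360]
= [87, 169, 50]

query (0,1) [L1,L2,L5,L6,L7,L8] — begin 0,0,0
+L1 (α=1/3) → [95/3, 139/3, 190/3]
+L2 (α=1/3) → [724/9, 422/9, 815/9]
+L5 (α=3/8) → [9101/72, 811/18, 7909/72]
+L6 (α=4/5) → [31277/360, 15211/90, 17989/360]
+L7 (α=1/2) → [76277/720, 35371/180, 94309/720]
+L8 (α=1/3) → [109397/1080, 43741/270, 123829/1080]
= [101, 162, 115]

query (0,0) [L1,L2,L5,L6,L7,L8] — begin 0,0,0
L1 α=1/2: [83/2, 1/2, 143/2]
L2 α=2/5: [949/10, 91/10, 957/10]
L5 α=1/5: [2653/25, 692/25, 2049/25]
L6 α=1/4: [5417/50, 5701/100, 5361/50]
L7 α=4/5: [31417/250, 82101/500, 52161/250]
L8 α=2/3: [15639/250, 201101/1500, 94661/750]
→ [63, 134, 126]

at x=0,y=1 over L1,L2,L5,L6,L7:
+L1 (α=1/3) → [95/3, 139/3, 190/3]
+L2 (α=1/3) → [724/9, 422/9, 815/9]
+L5 (α=3/8) → [9101/72, 811/18, 7909/72]
+L6 (α=4/5) → [31277/360, 15211/90, 17989/360]
+L7 (α=1/2) → [76277/720, 35371/180, 94309/720]
→ [106, 197, 131]

query (1,0) [L1,L2,L5,L6,L7] — begin 0,0,0
+L1 (α=4/7) → [340/7, 244/7, 628/7]
+L2 (α=2/5) → [3932/35, 754/7, 3368/35]
+L5 (α=2/3) → [18772/105, 984/7, 9248/105]
+L6 (α=3/5) → [75974/525, 2724/35, 84331/525]
+L7 (α=1/2) → [88387/525, 4092/35, 93781/1050]
rounded: [168, 117, 89]


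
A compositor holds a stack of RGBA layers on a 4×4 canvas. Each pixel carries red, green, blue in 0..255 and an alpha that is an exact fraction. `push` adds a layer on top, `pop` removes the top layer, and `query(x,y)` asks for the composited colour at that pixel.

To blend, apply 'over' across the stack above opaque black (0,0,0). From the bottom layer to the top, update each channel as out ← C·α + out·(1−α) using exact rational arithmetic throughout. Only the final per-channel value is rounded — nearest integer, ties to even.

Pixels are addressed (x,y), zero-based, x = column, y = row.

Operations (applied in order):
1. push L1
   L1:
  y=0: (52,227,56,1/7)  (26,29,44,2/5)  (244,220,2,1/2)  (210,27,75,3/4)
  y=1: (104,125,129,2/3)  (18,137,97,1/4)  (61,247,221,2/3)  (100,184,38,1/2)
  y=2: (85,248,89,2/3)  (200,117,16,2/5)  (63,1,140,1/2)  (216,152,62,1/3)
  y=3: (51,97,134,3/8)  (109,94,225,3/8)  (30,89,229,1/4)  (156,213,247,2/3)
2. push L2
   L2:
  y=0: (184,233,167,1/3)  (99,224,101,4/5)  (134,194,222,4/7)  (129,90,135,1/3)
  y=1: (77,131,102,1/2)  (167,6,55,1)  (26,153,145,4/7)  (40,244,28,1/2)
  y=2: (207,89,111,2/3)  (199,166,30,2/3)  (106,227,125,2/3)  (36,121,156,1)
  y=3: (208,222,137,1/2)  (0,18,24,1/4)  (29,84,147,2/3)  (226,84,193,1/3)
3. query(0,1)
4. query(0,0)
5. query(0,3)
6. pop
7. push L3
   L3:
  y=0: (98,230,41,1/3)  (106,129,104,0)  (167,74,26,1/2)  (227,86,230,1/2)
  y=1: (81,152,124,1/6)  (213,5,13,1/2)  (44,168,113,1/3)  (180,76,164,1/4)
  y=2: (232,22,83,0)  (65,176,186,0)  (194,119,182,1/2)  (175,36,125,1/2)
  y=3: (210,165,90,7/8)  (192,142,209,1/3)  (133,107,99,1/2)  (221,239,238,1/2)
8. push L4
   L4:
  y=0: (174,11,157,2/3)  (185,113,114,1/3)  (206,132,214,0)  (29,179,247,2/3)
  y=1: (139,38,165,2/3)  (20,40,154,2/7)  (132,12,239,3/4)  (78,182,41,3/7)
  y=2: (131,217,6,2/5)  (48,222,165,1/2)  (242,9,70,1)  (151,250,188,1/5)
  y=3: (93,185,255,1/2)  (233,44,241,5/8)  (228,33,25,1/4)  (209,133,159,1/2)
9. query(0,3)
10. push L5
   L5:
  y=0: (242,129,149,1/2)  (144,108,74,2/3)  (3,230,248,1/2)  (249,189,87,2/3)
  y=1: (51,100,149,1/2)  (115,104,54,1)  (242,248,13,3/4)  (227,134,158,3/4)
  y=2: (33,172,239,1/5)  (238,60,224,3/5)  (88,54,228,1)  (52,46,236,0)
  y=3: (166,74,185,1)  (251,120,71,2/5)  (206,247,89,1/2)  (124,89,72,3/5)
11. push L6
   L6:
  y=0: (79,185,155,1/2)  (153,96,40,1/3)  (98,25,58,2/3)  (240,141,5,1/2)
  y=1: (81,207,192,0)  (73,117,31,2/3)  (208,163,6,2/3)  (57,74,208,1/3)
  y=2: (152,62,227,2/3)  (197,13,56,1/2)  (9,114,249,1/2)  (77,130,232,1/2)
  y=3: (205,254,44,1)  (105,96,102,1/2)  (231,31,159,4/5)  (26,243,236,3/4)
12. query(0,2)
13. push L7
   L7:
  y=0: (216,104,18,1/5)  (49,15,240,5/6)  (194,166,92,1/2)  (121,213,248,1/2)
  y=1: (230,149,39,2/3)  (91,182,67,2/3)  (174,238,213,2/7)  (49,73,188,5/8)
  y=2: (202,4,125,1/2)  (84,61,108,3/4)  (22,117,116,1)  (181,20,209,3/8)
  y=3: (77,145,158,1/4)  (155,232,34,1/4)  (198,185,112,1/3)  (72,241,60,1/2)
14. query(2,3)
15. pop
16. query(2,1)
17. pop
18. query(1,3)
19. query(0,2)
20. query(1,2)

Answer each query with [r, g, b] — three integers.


query (0,1) [L1,L2] — begin 0,0,0
after L1 α=2/3: [208/3, 250/3, 86]
after L2 α=1/2: [439/6, 643/6, 94]
→ [73, 107, 94]

(0,0) stack=L1,L2; from [0,0,0]:
after L1 α=1/7: [52/7, 227/7, 8]
after L2 α=1/3: [464/7, 695/7, 61]
= [66, 99, 61]

query (0,3) [L1,L2] — begin 0,0,0
after L1 α=3/8: [153/8, 291/8, 201/4]
after L2 α=1/2: [1817/16, 2067/16, 749/8]
→ [114, 129, 94]

at x=0,y=3 over L1,L3,L4:
+L1 (α=3/8) → [153/8, 291/8, 201/4]
+L3 (α=7/8) → [11913/64, 9531/64, 2721/32]
+L4 (α=1/2) → [17865/128, 21371/128, 10881/64]
= [140, 167, 170]

at x=0,y=2 over L1,L3,L4,L5,L6:
+L1 (α=2/3) → [170/3, 496/3, 178/3]
+L3 (α=0) → [170/3, 496/3, 178/3]
+L4 (α=2/5) → [432/5, 186, 38]
+L5 (α=1/5) → [1893/25, 916/5, 391/5]
+L6 (α=2/3) → [9493/75, 512/5, 887/5]
→ [127, 102, 177]

query (2,3) [L1,L3,L4,L5,L6,L7] — begin 0,0,0
+L1 (α=1/4) → [15/2, 89/4, 229/4]
+L3 (α=1/2) → [281/4, 517/8, 625/8]
+L4 (α=1/4) → [1755/16, 1815/32, 2075/32]
+L5 (α=1/2) → [5051/32, 9719/64, 4923/64]
+L6 (α=4/5) → [34619/160, 3531/64, 45627/320]
+L7 (α=1/3) → [50459/240, 9451/96, 63547/480]
→ [210, 98, 132]

(2,1) stack=L1,L3,L4,L5,L6; from [0,0,0]:
+L1 (α=2/3) → [122/3, 494/3, 442/3]
+L3 (α=1/3) → [376/9, 1492/9, 1223/9]
+L4 (α=3/4) → [985/9, 454/9, 1919/9]
+L5 (α=3/4) → [7519/36, 3575/18, 1135/18]
+L6 (α=2/3) → [22495/108, 9443/54, 1351/54]
= [208, 175, 25]

query (1,3) [L1,L3,L4,L5] — begin 0,0,0
after L1 α=3/8: [327/8, 141/4, 675/8]
after L3 α=1/3: [365/4, 425/6, 1511/12]
after L4 α=5/8: [5755/32, 865/16, 6331/32]
after L5 α=2/5: [33329/160, 1287/16, 23537/160]
→ [208, 80, 147]

(0,2) stack=L1,L3,L4,L5; from [0,0,0]:
+L1 (α=2/3) → [170/3, 496/3, 178/3]
+L3 (α=0) → [170/3, 496/3, 178/3]
+L4 (α=2/5) → [432/5, 186, 38]
+L5 (α=1/5) → [1893/25, 916/5, 391/5]
→ [76, 183, 78]

(1,2) stack=L1,L3,L4,L5; from [0,0,0]:
after L1 α=2/5: [80, 234/5, 32/5]
after L3 α=0: [80, 234/5, 32/5]
after L4 α=1/2: [64, 672/5, 857/10]
after L5 α=3/5: [842/5, 2244/25, 4217/25]
→ [168, 90, 169]


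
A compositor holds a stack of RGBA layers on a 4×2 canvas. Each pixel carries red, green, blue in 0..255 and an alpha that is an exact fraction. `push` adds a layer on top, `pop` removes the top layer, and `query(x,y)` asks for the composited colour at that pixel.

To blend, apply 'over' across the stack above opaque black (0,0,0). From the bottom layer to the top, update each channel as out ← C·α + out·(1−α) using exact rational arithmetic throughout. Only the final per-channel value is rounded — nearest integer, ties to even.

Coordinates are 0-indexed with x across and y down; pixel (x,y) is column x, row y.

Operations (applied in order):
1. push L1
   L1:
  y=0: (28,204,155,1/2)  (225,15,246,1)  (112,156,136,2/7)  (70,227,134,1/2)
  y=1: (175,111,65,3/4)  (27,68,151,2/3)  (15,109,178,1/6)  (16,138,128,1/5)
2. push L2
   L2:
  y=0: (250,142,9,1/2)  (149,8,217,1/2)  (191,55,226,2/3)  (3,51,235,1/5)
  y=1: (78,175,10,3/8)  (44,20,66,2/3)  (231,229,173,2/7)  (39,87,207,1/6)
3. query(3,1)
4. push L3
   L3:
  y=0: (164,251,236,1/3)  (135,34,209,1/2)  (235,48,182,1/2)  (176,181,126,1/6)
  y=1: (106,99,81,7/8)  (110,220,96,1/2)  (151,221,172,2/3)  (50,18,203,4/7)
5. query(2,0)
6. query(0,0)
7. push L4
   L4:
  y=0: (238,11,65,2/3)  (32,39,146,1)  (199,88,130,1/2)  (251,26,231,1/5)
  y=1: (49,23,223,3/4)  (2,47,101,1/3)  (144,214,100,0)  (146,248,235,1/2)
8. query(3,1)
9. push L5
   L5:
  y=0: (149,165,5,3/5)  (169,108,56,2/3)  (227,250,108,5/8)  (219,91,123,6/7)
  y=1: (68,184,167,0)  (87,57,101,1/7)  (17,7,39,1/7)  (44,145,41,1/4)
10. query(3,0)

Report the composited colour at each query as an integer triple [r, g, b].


at x=3,y=1 over L1,L2:
L1 α=1/5: [16/5, 138/5, 128/5]
L2 α=1/6: [55/6, 75/2, 335/6]
→ [9, 38, 56]

(2,0) stack=L1,L2,L3; from [0,0,0]:
after L1 α=2/7: [32, 312/7, 272/7]
after L2 α=2/3: [138, 1082/21, 3436/21]
after L3 α=1/2: [373/2, 1045/21, 3629/21]
rounded: [186, 50, 173]

query (0,0) [L1,L2,L3] — begin 0,0,0
L1 α=1/2: [14, 102, 155/2]
L2 α=1/2: [132, 122, 173/4]
L3 α=1/3: [428/3, 165, 215/2]
= [143, 165, 108]

at x=3,y=1 over L1,L2,L3,L4:
L1 α=1/5: [16/5, 138/5, 128/5]
L2 α=1/6: [55/6, 75/2, 335/6]
L3 α=4/7: [65/2, 369/14, 1959/14]
L4 α=1/2: [357/4, 3841/28, 5249/28]
= [89, 137, 187]

query (3,0) [L1,L2,L3,L4,L5] — begin 0,0,0
+L1 (α=1/2) → [35, 227/2, 67]
+L2 (α=1/5) → [143/5, 101, 503/5]
+L3 (α=1/6) → [319/6, 343/3, 629/6]
+L4 (α=1/5) → [1391/15, 290/3, 1951/15]
+L5 (α=6/7) → [21101/105, 1928/21, 13021/105]
= [201, 92, 124]
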